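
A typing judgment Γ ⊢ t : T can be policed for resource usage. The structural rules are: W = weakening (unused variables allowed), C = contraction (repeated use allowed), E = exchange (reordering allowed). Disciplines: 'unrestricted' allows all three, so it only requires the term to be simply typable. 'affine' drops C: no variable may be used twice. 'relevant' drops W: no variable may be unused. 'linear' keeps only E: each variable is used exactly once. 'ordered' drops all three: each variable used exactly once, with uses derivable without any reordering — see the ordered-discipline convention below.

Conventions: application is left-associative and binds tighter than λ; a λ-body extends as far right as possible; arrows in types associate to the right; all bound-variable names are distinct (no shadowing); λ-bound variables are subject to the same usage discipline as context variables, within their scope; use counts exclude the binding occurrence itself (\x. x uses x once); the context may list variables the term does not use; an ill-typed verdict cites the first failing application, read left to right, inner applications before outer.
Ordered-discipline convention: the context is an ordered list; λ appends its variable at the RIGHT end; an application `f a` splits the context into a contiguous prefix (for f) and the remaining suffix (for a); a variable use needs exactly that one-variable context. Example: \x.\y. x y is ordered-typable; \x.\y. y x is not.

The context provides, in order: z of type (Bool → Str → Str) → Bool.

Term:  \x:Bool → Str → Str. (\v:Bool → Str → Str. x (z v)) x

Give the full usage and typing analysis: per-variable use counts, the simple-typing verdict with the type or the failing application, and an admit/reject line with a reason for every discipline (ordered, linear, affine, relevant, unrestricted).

variable uses: z: 1×; x (bound): 2×; v (bound): 1×
uses in reading order: x, z, v, x
typing: well-typed — term : (Bool → Str → Str) → Str → Str
ordered ✗ (needs contraction — x ×2)
linear ✗ (needs contraction — x ×2)
affine ✗ (needs contraction — x ×2)
relevant ✓ (at least one use each (z, x, v))
unrestricted ✓ (simply typable at (Bool → Str → Str) → Str → Str; W, C, E all held)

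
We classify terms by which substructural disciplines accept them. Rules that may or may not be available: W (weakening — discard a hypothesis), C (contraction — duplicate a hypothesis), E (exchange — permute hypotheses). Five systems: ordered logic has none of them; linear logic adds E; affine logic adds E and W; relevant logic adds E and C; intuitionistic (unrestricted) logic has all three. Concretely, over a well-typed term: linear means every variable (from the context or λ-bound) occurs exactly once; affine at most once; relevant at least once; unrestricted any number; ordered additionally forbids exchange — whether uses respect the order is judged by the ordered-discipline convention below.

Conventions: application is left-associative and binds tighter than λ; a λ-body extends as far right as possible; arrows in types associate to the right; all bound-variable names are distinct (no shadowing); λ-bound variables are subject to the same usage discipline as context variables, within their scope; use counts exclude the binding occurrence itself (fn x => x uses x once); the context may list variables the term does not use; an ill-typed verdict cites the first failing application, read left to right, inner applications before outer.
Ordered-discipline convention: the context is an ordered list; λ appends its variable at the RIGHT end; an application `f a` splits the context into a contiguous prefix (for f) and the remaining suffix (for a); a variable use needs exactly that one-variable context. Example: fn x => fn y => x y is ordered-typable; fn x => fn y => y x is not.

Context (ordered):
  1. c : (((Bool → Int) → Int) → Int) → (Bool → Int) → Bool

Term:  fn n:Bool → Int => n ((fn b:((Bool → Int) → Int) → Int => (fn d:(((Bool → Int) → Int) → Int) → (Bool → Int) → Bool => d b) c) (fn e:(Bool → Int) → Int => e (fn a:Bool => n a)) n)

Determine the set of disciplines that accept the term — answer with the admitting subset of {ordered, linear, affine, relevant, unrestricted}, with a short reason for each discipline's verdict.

admitting disciplines: relevant, unrestricted
counts: c=1; n (λ-bound)=3; b (λ-bound)=1; d (λ-bound)=1; e (λ-bound)=1; a (λ-bound)=1
use order (left to right): n, d, b, c, e, n, a, n
typing: well-typed — term : (Bool → Int) → Int
ordered: ✗ — uses contraction: n ×3
linear: ✗ — uses contraction: n ×3
affine: ✗ — uses contraction: n ×3
relevant: ✓ — every one of c, n, b, d, e, a appears
unrestricted: ✓ — type-checks ((Bool → Int) → Int) and nothing is barred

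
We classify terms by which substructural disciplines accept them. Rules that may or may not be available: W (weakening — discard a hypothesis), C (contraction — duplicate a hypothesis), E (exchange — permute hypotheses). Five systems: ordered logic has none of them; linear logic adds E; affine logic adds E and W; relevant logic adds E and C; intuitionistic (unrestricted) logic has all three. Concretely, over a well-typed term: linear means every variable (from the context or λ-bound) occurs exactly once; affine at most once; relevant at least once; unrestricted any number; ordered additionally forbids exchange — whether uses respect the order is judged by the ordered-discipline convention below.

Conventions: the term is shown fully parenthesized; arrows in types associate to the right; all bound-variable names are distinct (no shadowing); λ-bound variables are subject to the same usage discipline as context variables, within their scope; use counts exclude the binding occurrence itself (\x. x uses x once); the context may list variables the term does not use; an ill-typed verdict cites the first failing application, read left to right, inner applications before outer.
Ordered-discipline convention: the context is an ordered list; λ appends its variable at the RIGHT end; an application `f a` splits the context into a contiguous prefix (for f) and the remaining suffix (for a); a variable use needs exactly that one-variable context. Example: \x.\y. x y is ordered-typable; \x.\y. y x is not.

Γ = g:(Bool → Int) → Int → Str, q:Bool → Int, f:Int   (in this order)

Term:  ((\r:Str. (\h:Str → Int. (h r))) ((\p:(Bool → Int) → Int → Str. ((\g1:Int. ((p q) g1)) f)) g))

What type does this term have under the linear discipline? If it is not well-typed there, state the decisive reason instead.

term : (Str → Int) → Int
use counts: g ×1, q ×1, f ×1, r (bound) ×1, h (bound) ×1, p (bound) ×1, g1 (bound) ×1
left-to-right use order: h, r, p, q, g1, f, g
typing: ✓ — (Str → Int) → Int
all disciplines: ordered ✗ · linear ✓ · affine ✓ · relevant ✓ · unrestricted ✓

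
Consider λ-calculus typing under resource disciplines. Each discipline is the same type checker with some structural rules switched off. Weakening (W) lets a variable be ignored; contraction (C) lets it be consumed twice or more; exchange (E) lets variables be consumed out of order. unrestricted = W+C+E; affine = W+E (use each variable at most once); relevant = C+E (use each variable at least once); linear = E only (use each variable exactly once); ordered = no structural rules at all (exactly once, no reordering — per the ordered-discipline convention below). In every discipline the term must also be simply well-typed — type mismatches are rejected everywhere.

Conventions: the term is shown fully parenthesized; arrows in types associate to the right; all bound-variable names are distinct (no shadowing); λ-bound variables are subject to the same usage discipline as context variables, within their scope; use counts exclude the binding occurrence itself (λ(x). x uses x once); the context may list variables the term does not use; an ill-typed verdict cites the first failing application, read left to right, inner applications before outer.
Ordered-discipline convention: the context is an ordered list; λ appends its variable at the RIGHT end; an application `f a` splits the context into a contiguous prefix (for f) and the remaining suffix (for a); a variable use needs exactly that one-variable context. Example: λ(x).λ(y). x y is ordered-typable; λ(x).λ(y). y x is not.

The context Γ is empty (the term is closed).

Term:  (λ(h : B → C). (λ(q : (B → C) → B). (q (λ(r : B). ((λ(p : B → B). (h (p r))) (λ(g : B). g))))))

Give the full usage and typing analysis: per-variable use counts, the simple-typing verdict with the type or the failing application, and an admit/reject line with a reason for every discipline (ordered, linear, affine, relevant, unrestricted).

use counts: h [bound]=1, q [bound]=1, r [bound]=1, p [bound]=1, g [bound]=1
left-to-right use order: q, h, p, r, g
typing: well-typed — term : (B → C) → ((B → C) → B) → B
ordered: ✗, no ordered split (uses run q, h, p, r, g)
linear: ✓, each of h, q, r, p, g used exactly once
affine: ✓, no duplicate uses among h, q, r, p, g
relevant: ✓, none of h, q, r, p, g goes unused
unrestricted: ✓, simply typable at (B → C) → ((B → C) → B) → B; W, C, E all held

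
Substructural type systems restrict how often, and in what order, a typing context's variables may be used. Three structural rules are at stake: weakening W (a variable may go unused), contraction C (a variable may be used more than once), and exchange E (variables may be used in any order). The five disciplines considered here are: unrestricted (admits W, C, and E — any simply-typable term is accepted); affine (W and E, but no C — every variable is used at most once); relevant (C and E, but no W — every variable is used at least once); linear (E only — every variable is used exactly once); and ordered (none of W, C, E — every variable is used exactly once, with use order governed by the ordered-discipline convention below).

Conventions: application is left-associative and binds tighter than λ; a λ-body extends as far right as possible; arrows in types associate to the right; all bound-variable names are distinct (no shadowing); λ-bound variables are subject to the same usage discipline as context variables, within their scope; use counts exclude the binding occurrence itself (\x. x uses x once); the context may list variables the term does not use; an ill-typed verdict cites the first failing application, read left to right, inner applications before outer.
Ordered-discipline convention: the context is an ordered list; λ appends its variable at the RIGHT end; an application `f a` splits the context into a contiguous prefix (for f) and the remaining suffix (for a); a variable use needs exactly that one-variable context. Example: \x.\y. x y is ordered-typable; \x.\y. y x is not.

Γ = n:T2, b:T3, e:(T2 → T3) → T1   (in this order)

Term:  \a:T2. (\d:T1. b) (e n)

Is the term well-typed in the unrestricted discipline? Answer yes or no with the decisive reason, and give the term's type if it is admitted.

no — the type mismatch rejects it
usage: n=1, b=1, e=1, a [bound]=0, d [bound]=0
order of uses: b, e, n
typing: ill-typed: an application expects T2 → T3 but receives T2
summary: ordered ✗ · linear ✗ · affine ✗ · relevant ✗ · unrestricted ✗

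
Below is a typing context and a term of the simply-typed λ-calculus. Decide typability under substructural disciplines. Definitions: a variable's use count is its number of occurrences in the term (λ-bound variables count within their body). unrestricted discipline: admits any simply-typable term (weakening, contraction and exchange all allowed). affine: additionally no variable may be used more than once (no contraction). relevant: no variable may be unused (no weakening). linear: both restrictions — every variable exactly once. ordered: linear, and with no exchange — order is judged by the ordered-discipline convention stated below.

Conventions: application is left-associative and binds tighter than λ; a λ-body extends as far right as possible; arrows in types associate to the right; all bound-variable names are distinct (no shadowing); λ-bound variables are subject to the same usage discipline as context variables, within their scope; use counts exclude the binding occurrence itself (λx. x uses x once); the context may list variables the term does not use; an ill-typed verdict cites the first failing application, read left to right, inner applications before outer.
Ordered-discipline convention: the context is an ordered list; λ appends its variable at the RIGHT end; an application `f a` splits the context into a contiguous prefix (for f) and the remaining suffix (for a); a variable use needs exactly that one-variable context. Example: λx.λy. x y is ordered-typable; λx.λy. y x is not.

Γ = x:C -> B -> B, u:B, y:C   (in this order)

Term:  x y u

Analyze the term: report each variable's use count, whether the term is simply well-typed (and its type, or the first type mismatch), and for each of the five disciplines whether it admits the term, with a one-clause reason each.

usage: x ×1; u ×1; y ×1
uses in reading order: x, y, u
typing: ✓ — B
ordered: ✗ — needs exchange: uses follow x, y, u
linear: ✓ — single use per variable (x, u, y)
affine: ✓ — none of x, u, y used more than once
relevant: ✓ — none of x, u, y goes unused
unrestricted: ✓ — simply typable at B; W, C, E all held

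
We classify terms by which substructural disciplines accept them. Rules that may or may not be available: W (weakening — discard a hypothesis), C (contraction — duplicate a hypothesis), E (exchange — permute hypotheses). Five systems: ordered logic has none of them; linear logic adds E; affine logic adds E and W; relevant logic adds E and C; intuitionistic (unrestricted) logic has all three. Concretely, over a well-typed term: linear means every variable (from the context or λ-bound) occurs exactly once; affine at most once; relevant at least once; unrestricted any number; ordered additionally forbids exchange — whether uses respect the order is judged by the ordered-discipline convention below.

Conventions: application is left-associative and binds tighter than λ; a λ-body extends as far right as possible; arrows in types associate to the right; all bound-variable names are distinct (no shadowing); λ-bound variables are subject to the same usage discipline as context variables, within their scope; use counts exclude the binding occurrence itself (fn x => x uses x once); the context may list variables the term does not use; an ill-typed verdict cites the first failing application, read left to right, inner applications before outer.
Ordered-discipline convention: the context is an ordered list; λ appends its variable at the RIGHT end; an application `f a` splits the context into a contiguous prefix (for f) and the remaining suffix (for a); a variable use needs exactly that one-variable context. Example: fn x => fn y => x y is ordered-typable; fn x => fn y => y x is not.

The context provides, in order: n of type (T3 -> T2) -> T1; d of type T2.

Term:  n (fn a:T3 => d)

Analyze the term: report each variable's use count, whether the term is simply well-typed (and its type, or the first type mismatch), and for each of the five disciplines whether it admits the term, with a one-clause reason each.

counts: n=1; d=1; a (λ-bound)=0
use order (left to right): n, d
typing: well-typed — term : T1
ordered ✗ (needs weakening: a unused)
linear ✗ (needs weakening: a unused)
affine ✓ (none of n, d, a used more than once)
relevant ✗ (needs weakening: a unused)
unrestricted ✓ (well-typed at T1; no restrictions here)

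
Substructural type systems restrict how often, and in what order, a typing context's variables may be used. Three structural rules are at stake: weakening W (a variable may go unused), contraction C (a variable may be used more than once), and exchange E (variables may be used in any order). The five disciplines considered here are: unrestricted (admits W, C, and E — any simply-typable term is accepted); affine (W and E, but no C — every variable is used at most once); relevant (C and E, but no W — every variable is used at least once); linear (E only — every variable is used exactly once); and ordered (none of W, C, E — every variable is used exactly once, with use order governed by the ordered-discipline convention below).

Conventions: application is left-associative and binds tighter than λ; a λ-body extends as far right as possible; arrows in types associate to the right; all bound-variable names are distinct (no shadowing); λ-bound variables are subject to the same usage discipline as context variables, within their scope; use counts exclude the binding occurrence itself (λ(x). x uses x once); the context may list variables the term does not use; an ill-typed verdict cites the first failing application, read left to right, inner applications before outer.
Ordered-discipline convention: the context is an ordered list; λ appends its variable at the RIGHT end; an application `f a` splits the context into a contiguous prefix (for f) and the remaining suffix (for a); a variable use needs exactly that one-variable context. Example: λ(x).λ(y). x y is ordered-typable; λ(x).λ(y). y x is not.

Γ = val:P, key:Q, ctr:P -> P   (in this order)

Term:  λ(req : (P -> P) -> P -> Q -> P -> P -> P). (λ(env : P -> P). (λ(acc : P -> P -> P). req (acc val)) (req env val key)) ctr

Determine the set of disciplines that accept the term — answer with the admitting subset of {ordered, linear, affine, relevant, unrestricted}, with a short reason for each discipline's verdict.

admitting disciplines: relevant, unrestricted
usage: val ×2, key ×1, ctr ×1, req (bound) ×2, env (bound) ×1, acc (bound) ×1
order of uses: req, acc, val, req, env, val, key, ctr
typing: the term checks, with type ((P -> P) -> P -> Q -> P -> P -> P) -> P -> Q -> P -> P -> P
ordered ✗ (repeated use of val ×2, req ×2)
linear ✗ (repeated use of val ×2, req ×2)
affine ✗ (repeated use of val ×2, req ×2)
relevant ✓ (at least one use each (val, key, ctr, req, env, acc))
unrestricted ✓ (type-checks (((P -> P) -> P -> Q -> P -> P -> P) -> P -> Q -> P -> P -> P) and nothing is barred)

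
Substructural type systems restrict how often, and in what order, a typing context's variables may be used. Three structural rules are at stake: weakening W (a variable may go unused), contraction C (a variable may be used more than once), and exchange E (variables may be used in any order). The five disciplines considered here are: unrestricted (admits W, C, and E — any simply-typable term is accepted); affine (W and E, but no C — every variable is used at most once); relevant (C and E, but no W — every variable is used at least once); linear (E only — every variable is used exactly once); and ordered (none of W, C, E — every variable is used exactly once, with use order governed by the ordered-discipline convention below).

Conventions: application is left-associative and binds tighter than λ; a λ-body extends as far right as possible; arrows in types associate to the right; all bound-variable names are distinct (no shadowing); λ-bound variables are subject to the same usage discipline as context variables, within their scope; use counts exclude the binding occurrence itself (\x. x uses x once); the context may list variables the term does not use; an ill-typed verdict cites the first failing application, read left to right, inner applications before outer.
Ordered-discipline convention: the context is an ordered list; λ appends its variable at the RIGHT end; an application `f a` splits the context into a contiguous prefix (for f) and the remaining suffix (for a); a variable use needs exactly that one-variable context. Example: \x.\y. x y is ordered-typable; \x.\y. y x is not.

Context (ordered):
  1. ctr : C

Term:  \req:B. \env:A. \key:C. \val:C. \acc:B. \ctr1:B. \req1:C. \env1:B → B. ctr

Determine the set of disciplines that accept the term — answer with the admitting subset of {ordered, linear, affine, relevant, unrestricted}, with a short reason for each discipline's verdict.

accepted by: affine, unrestricted
usage: ctr ×1; req [bound] ×0; env [bound] ×0; key [bound] ×0; val [bound] ×0; acc [bound] ×0; ctr1 [bound] ×0; req1 [bound] ×0; env1 [bound] ×0
left-to-right use order: ctr
typing: well-typed at B → A → C → C → B → B → C → (B → B) → C
ordered ✗ (needs weakening: req, env, key, val, acc, ctr1, req1, env1 unused)
linear ✗ (needs weakening: req, env, key, val, acc, ctr1, req1, env1 unused)
affine ✓ (ctr, req, env, key, val, acc, ctr1, req1, env1: no repeats, contraction unneeded)
relevant ✗ (needs weakening: req, env, key, val, acc, ctr1, req1, env1 unused)
unrestricted ✓ (typability at B → A → C → C → B → B → C → (B → B) → C is all that's needed)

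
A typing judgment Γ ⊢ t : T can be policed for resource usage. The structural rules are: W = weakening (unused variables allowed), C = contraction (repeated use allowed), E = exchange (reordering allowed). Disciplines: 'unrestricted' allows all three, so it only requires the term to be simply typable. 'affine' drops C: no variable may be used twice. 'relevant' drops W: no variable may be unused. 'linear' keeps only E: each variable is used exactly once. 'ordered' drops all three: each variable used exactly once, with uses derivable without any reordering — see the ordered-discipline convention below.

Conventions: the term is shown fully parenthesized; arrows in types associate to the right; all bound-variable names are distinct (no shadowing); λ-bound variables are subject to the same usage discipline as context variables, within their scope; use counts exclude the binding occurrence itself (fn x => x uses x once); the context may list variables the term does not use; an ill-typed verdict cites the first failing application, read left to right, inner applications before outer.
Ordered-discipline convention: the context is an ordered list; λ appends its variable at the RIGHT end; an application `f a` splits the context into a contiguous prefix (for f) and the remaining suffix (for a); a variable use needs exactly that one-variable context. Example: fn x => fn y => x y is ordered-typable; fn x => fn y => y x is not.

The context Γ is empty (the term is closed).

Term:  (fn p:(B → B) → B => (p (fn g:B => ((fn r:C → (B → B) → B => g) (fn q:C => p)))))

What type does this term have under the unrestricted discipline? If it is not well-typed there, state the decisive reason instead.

term : ((B → B) → B) → B
use counts: p (λ-bound) ×2, g (λ-bound) ×1, r (λ-bound) ×0, q (λ-bound) ×0
uses in reading order: p, g, p
typing: the term checks, with type ((B → B) → B) → B
across the five disciplines: ordered ✗, linear ✗, affine ✗, relevant ✗, unrestricted ✓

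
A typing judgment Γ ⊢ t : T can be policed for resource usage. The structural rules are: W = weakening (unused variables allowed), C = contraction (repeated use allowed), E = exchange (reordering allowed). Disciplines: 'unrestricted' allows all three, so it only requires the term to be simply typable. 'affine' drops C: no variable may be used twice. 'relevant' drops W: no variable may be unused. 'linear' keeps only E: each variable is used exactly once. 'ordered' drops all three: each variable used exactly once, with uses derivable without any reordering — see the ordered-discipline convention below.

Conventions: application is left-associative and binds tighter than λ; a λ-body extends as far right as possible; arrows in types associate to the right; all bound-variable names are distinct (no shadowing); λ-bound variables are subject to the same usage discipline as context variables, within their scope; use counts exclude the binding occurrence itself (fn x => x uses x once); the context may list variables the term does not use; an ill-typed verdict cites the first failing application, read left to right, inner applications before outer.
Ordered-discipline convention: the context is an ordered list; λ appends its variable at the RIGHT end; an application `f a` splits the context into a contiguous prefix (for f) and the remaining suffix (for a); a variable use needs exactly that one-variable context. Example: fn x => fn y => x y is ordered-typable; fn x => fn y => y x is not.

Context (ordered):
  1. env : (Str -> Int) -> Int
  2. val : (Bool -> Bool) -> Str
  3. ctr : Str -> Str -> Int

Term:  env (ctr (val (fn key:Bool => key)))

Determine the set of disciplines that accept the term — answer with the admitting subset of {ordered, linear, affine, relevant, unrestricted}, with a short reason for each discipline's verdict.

admitted by: linear, affine, relevant, unrestricted
usage: env=1; val=1; ctr=1; key [bound]=1
order of uses: env, ctr, val, key
typing: ✓ — Int
ordered: ✗ — needs exchange: uses follow env, ctr, val, key
linear: ✓ — each of env, val, ctr, key used exactly once
affine: ✓ — at most one use each (env, val, ctr, key)
relevant: ✓ — env, val, ctr, key: all used, weakening unneeded
unrestricted: ✓ — well-typed at Int; no restrictions here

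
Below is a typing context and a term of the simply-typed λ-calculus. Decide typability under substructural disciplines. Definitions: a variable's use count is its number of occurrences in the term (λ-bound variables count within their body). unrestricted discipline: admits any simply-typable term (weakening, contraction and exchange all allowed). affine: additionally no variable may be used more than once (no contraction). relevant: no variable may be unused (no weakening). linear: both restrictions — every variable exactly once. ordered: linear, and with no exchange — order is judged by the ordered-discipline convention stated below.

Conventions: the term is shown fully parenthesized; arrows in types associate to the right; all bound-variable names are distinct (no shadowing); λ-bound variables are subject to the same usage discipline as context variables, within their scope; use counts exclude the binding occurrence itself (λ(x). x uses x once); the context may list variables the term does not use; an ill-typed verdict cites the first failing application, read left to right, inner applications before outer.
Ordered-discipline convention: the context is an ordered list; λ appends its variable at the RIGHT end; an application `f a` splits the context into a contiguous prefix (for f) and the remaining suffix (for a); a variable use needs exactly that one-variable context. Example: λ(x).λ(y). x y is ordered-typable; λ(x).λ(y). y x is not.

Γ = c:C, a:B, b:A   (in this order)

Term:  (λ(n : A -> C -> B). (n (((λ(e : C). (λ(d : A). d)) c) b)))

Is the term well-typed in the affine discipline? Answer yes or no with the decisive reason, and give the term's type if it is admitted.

yes — none of c, a, b, n, e, d used more than once; term : (A -> C -> B) -> C -> B
counts: c=1, a=0, b=1, n [bound]=1, e [bound]=0, d [bound]=1
order of uses: n, d, c, b
typing: well-typed at (A -> C -> B) -> C -> B
across the five disciplines: ordered ✗ | linear ✗ | affine ✓ | relevant ✗ | unrestricted ✓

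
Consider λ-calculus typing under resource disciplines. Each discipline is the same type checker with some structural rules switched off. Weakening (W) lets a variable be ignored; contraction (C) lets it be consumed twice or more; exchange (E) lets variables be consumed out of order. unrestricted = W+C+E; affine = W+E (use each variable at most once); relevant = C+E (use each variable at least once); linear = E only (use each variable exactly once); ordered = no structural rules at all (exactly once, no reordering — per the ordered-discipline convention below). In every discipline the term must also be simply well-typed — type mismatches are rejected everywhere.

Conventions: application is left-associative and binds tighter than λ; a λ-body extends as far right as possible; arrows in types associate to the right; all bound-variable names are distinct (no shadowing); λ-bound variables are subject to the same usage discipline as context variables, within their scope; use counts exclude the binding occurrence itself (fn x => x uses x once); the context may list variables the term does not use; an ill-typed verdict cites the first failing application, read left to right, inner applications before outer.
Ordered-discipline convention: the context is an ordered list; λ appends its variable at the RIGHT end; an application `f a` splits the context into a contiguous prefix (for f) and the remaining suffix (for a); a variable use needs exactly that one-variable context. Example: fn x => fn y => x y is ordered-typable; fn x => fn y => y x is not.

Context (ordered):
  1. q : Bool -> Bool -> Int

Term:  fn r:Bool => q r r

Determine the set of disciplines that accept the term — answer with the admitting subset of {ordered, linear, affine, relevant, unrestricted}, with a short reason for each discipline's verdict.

admitted in: relevant, unrestricted
variable uses: q: 1, r [bound]: 2
left-to-right use order: q, r, r
typing: ✓ — Bool -> Int
ordered: ✗, r ×2 used more than once (contraction)
linear: ✗, r ×2 used more than once (contraction)
affine: ✗, r ×2 used more than once (contraction)
relevant: ✓, none of q, r goes unused
unrestricted: ✓, well-typed at Bool -> Int; no restrictions here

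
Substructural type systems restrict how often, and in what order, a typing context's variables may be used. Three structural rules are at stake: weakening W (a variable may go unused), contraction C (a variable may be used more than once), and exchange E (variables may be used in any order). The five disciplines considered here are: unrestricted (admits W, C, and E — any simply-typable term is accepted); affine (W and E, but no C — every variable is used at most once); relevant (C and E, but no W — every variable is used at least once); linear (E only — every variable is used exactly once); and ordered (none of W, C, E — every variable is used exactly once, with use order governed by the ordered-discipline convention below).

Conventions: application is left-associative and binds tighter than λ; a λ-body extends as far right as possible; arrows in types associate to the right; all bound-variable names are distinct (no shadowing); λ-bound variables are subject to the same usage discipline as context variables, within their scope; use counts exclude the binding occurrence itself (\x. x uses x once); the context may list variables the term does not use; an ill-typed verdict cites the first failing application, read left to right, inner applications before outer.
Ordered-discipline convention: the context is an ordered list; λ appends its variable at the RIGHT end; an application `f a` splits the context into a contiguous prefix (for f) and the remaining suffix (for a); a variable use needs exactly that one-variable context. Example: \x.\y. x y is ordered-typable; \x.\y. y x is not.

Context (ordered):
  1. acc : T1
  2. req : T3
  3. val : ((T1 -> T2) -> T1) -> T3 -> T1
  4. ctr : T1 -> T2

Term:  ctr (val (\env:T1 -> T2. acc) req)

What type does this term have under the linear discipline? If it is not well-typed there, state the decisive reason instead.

not well-typed under linear — env never used (weakening)
usage: acc: 1, req: 1, val: 1, ctr: 1, env (bound): 0
uses in reading order: ctr, val, acc, req
typing: ✓ — T2
across the five disciplines: ordered ✗, linear ✗, affine ✓, relevant ✗, unrestricted ✓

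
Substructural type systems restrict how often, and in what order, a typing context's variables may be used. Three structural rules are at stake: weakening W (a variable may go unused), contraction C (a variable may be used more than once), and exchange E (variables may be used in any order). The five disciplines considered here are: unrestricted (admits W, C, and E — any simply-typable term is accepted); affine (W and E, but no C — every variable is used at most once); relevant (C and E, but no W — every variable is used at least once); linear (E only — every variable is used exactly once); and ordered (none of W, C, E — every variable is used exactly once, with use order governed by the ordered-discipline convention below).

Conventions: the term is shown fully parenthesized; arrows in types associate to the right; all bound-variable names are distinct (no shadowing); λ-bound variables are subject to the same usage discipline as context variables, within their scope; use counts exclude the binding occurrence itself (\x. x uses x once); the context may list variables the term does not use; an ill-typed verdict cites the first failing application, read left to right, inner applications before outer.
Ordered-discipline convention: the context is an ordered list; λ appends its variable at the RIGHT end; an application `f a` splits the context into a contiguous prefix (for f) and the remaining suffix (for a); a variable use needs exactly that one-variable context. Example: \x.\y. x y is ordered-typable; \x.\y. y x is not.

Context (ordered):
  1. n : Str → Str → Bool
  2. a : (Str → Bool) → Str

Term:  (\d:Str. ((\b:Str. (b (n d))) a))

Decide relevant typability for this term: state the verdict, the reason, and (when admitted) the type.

no — a type mismatch blocks all five
usage: n: 1; a: 1; d [bound]: 1; b [bound]: 1
left-to-right use order: b, n, d, a
typing: ill-typed: non-arrow in function slot: Str
all disciplines: ordered ✗ | linear ✗ | affine ✗ | relevant ✗ | unrestricted ✗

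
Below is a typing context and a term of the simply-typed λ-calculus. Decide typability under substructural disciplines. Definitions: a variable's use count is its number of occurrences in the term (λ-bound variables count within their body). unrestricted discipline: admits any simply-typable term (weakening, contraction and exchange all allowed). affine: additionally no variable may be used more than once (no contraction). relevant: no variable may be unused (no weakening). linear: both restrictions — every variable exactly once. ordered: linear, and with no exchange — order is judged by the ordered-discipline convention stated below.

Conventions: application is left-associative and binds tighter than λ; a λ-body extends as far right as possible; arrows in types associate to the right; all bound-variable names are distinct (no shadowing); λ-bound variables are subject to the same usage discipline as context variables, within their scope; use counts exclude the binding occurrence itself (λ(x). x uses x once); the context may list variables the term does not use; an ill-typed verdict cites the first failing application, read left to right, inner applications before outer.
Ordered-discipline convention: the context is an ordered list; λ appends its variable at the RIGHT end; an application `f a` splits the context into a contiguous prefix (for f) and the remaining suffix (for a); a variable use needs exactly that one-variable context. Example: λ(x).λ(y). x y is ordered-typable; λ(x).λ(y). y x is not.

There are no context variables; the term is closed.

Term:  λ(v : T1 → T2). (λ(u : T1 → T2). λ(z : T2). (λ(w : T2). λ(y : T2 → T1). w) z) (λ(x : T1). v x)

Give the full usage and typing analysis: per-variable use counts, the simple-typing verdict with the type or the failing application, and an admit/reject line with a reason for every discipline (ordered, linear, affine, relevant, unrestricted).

usage: v [bound]: 1×, u [bound]: 0×, z [bound]: 1×, w [bound]: 1×, y [bound]: 0×, x [bound]: 1×
left-to-right use order: w, z, v, x
typing: ✓ — (T1 → T2) → T2 → (T2 → T1) → T2
ordered ✗ (u, y left unused)
linear ✗ (u, y left unused)
affine ✓ (none of v, u, z, w, y, x used more than once)
relevant ✗ (u, y left unused)
unrestricted ✓ (well-typed at (T1 → T2) → T2 → (T2 → T1) → T2; no restrictions here)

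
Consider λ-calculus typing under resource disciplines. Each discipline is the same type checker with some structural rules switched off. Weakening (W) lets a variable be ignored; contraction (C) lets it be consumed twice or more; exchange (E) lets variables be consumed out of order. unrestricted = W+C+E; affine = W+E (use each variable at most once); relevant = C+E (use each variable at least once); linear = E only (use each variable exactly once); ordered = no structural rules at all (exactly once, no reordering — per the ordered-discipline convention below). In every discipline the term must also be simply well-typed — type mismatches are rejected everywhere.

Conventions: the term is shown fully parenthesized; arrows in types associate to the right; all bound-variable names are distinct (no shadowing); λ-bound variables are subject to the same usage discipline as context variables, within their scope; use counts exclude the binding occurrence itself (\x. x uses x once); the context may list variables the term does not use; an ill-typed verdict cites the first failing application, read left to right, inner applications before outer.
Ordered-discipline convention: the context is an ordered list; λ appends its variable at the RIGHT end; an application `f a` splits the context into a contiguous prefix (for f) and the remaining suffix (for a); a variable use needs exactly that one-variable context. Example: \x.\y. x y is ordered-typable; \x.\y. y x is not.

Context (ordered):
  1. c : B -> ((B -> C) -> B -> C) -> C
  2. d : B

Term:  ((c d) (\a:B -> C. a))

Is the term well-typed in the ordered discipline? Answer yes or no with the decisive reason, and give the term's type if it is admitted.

yes — one use each (c, d, a); ordered split holds; term : C
usage: c=1, d=1, a (λ-bound)=1
left-to-right use order: c, d, a
typing: well-typed at C
summary: ordered ✓ | linear ✓ | affine ✓ | relevant ✓ | unrestricted ✓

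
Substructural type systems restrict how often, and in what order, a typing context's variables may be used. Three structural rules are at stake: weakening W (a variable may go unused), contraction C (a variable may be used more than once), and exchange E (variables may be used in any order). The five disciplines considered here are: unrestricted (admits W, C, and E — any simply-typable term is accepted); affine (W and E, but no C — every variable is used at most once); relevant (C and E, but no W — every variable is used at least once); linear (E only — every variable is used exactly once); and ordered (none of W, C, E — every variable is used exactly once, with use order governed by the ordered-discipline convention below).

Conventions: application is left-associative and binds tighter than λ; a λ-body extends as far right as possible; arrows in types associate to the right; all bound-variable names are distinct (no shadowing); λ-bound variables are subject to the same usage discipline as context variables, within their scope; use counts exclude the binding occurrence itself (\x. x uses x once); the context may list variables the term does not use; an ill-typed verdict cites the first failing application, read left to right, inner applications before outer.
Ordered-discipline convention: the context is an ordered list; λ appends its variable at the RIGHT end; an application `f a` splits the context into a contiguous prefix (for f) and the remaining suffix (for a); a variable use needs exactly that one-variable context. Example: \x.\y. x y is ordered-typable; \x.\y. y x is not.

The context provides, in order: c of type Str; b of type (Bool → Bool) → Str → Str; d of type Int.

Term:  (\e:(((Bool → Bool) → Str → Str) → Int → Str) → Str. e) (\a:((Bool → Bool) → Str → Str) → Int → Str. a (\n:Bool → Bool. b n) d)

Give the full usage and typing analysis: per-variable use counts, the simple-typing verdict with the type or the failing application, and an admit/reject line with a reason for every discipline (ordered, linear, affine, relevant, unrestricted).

counts: c=0; b=1; d=1; e (λ-bound)=1; a (λ-bound)=1; n (λ-bound)=1
order of uses: e, a, b, n, d
typing: ✓ — (((Bool → Bool) → Str → Str) → Int → Str) → Str
ordered: ✗, c never used (weakening)
linear: ✗, c never used (weakening)
affine: ✓, no duplicate uses among c, b, d, e, a, n
relevant: ✗, c never used (weakening)
unrestricted: ✓, type-checks ((((Bool → Bool) → Str → Str) → Int → Str) → Str) and nothing is barred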